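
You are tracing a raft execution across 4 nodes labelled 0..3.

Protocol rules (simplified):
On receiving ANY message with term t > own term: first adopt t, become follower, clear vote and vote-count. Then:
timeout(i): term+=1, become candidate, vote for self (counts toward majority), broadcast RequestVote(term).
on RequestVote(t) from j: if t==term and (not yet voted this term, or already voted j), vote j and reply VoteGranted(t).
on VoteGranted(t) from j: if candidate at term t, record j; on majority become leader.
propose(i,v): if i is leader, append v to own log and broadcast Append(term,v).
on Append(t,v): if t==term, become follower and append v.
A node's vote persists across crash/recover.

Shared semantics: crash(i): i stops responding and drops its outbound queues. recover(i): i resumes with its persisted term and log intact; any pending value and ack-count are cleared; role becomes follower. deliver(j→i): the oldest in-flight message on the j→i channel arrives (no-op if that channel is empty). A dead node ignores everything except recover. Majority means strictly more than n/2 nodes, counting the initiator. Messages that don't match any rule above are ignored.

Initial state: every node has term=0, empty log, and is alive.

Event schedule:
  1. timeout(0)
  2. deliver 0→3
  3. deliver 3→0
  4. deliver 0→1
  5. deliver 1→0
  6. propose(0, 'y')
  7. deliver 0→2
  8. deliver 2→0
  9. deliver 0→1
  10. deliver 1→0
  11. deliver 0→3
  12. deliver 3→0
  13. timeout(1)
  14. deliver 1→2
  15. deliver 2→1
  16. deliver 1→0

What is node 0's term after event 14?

1

1. timeout(0):  <0:cand t1 ->
2. deliver 0→3:  <3:foll t1 ->
3. deliver 3→0:  nop
4. deliver 0→1:  <1:foll t1 ->
5. deliver 1→0:  <0:lead t1 ->
6. propose(0,'y'):  <0:lead t1 y>
7. deliver 0→2:  <2:foll t1 ->
8. deliver 2→0:  nop
9. deliver 0→1:  <1:foll t1 y>
10. deliver 1→0:  nop
11. deliver 0→3:  <3:foll t1 y>
12. deliver 3→0:  nop
13. timeout(1):  <1:cand t2 y>
14. deliver 1→2:  <2:foll t2 ->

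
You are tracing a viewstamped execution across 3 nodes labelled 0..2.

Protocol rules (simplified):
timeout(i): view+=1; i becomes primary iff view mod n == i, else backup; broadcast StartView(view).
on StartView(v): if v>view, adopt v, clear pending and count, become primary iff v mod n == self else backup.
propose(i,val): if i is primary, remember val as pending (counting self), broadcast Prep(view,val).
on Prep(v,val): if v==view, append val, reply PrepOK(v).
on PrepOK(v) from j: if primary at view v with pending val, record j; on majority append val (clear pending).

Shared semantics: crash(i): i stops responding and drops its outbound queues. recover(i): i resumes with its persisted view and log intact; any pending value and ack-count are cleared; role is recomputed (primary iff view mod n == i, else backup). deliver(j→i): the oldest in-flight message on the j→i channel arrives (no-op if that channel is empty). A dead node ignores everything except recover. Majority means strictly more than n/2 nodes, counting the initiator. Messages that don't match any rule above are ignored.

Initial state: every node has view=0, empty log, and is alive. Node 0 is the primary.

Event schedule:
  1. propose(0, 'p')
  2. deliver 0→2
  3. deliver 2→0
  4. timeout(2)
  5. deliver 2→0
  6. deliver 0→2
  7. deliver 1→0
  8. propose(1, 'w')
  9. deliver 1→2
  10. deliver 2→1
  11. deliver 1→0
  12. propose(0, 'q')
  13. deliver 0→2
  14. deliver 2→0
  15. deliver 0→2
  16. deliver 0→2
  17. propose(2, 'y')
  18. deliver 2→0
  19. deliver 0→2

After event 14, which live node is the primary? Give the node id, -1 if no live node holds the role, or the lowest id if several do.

1. propose(0,'p'):  nop
2. deliver 0→2:  <2:back v0 p>
3. deliver 2→0:  <0:prim v0 p>
4. timeout(2):  <2:back v1 p>
5. deliver 2→0:  <0:back v1 p>
6. deliver 0→2:  nop
7. deliver 1→0:  nop
8. propose(1,'w'):  nop
9. deliver 1→2:  nop
10. deliver 2→1:  <1:prim v1 ->
11. deliver 1→0:  nop
12. propose(0,'q'):  nop
13. deliver 0→2:  nop
14. deliver 2→0:  nop

1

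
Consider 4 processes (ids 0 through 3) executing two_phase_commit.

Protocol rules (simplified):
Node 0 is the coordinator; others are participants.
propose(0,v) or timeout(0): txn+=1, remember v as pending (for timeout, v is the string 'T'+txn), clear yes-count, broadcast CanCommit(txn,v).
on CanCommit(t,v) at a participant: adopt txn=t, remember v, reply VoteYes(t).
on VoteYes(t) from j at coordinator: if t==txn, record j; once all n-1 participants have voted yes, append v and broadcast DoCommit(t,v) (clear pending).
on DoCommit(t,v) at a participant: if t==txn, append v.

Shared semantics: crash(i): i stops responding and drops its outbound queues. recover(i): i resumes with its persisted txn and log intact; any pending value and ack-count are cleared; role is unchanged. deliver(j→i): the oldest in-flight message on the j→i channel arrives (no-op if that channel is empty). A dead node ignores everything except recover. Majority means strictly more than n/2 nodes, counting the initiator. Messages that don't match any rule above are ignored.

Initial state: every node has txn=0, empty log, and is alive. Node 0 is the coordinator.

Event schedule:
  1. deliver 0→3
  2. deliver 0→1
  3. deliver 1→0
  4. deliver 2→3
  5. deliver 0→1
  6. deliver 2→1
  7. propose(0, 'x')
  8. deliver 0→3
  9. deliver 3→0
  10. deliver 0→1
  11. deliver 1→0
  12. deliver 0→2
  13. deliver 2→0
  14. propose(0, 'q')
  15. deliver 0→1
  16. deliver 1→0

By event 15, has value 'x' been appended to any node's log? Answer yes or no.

yes

step 1 deliver 0→3: —
step 2 deliver 0→1: —
step 3 deliver 1→0: —
step 4 deliver 2→3: —
step 5 deliver 0→1: —
step 6 deliver 2→1: —
step 7 propose(0,'x'): 0={coor,t=1,log=-}
step 8 deliver 0→3: 3={part,t=1,log=-}
step 9 deliver 3→0: —
step 10 deliver 0→1: 1={part,t=1,log=-}
step 11 deliver 1→0: —
step 12 deliver 0→2: 2={part,t=1,log=-}
step 13 deliver 2→0: 0={coor,t=1,log=x}
step 14 propose(0,'q'): 0={coor,t=2,log=x}
step 15 deliver 0→1: 1={part,t=1,log=x}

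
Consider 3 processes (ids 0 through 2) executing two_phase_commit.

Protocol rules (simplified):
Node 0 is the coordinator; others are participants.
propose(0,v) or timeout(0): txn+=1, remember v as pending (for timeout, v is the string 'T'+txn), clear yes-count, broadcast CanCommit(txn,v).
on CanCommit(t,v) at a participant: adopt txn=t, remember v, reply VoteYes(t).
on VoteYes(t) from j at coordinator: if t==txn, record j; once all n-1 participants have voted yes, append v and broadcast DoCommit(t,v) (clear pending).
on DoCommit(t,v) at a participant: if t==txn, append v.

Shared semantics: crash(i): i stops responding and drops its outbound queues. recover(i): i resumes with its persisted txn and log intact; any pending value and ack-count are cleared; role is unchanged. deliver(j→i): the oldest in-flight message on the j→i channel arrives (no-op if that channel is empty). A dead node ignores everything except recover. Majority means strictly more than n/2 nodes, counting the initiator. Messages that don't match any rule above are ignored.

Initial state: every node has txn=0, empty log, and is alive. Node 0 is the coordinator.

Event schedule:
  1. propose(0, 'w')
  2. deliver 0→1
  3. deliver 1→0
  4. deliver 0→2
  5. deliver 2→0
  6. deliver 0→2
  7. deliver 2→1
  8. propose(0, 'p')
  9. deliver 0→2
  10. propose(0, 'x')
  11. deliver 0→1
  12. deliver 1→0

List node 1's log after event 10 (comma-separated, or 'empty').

empty

step 1 propose(0,'w'): 0={coor,t=1,log=-}
step 2 deliver 0→1: 1={part,t=1,log=-}
step 3 deliver 1→0: —
step 4 deliver 0→2: 2={part,t=1,log=-}
step 5 deliver 2→0: 0={coor,t=1,log=w}
step 6 deliver 0→2: 2={part,t=1,log=w}
step 7 deliver 2→1: —
step 8 propose(0,'p'): 0={coor,t=2,log=w}
step 9 deliver 0→2: 2={part,t=2,log=w}
step 10 propose(0,'x'): 0={coor,t=3,log=w}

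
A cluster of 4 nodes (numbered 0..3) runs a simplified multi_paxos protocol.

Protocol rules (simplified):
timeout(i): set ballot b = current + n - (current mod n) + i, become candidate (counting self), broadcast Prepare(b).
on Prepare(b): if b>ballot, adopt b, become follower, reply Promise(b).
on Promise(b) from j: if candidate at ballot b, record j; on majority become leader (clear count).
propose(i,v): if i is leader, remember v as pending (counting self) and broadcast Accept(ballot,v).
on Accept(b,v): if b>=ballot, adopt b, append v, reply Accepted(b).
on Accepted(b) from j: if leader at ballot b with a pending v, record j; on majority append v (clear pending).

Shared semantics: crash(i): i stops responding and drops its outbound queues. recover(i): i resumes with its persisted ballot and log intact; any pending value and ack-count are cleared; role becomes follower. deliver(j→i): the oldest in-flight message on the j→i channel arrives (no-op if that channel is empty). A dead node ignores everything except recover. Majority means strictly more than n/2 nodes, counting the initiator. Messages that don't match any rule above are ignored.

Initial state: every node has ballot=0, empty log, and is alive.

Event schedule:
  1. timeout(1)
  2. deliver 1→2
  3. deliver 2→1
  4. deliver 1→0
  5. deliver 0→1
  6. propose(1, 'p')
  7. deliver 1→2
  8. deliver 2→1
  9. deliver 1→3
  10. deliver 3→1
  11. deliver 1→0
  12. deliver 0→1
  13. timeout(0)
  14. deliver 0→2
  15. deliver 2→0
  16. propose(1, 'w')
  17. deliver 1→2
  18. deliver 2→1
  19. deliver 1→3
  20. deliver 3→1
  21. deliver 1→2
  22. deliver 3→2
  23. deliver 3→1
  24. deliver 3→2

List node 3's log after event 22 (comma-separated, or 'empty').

p

1. timeout(1):  <1:cand b5 ->
2. deliver 1→2:  <2:foll b5 ->
3. deliver 2→1:  nop
4. deliver 1→0:  <0:foll b5 ->
5. deliver 0→1:  <1:lead b5 ->
6. propose(1,'p'):  nop
7. deliver 1→2:  <2:foll b5 p>
8. deliver 2→1:  nop
9. deliver 1→3:  <3:foll b5 ->
10. deliver 3→1:  nop
11. deliver 1→0:  <0:foll b5 p>
12. deliver 0→1:  <1:lead b5 p>
13. timeout(0):  <0:cand b8 p>
14. deliver 0→2:  <2:foll b8 p>
15. deliver 2→0:  nop
16. propose(1,'w'):  nop
17. deliver 1→2:  nop
18. deliver 2→1:  nop
19. deliver 1→3:  <3:foll b5 p>
20. deliver 3→1:  nop
21. deliver 1→2:  nop
22. deliver 3→2:  nop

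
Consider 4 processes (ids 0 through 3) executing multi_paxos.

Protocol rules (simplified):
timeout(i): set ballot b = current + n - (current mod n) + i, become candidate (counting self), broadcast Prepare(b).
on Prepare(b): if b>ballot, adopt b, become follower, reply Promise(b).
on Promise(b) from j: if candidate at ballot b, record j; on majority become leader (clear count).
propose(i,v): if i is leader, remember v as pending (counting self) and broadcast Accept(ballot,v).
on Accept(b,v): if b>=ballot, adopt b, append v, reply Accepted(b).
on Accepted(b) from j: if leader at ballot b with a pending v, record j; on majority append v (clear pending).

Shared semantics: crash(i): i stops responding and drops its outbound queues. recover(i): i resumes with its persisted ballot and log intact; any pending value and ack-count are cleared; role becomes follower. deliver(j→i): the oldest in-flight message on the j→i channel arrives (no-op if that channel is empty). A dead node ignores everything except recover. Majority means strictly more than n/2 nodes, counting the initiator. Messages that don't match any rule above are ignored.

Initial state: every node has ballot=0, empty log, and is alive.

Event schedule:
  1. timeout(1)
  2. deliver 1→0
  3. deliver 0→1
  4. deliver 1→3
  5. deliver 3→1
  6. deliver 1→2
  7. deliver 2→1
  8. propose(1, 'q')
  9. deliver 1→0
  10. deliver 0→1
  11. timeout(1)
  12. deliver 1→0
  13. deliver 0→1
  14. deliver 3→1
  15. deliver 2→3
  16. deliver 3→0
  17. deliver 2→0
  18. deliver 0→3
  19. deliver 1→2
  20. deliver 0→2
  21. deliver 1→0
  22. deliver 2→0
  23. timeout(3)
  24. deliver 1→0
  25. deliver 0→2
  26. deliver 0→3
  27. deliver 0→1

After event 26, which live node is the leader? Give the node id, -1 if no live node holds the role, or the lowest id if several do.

-1

step 1 timeout(1): 1={cand,b=5,log=-}
step 2 deliver 1→0: 0={foll,b=5,log=-}
step 3 deliver 0→1: —
step 4 deliver 1→3: 3={foll,b=5,log=-}
step 5 deliver 3→1: 1={lead,b=5,log=-}
step 6 deliver 1→2: 2={foll,b=5,log=-}
step 7 deliver 2→1: —
step 8 propose(1,'q'): —
step 9 deliver 1→0: 0={foll,b=5,log=q}
step 10 deliver 0→1: —
step 11 timeout(1): 1={cand,b=9,log=-}
step 12 deliver 1→0: 0={foll,b=9,log=q}
step 13 deliver 0→1: —
step 14 deliver 3→1: —
step 15 deliver 2→3: —
step 16 deliver 3→0: —
step 17 deliver 2→0: —
step 18 deliver 0→3: —
step 19 deliver 1→2: 2={foll,b=5,log=q}
step 20 deliver 0→2: —
step 21 deliver 1→0: —
step 22 deliver 2→0: —
step 23 timeout(3): 3={cand,b=11,log=-}
step 24 deliver 1→0: —
step 25 deliver 0→2: —
step 26 deliver 0→3: —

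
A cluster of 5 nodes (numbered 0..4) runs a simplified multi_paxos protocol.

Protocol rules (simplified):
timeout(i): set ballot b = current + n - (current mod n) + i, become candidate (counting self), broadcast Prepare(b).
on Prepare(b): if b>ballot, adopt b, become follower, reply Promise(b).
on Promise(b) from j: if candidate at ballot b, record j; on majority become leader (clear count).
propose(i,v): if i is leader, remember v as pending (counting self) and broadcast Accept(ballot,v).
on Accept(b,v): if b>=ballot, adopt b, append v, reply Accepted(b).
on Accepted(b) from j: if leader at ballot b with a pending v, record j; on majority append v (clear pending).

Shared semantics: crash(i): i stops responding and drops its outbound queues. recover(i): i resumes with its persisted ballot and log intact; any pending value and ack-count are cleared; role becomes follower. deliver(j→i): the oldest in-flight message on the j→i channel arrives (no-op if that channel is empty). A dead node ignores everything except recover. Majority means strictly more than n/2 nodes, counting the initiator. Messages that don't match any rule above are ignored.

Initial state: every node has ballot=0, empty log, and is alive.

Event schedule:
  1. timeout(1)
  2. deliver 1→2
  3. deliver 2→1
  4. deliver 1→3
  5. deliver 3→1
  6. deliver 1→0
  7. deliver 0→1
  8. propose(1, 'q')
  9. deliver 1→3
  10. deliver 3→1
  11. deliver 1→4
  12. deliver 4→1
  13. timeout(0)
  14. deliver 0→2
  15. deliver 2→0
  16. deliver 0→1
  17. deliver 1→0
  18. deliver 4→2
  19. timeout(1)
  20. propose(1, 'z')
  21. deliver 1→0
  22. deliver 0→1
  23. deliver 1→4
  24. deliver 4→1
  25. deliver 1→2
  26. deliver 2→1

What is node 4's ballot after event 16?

step 1 timeout(1): 1={cand,b=6,log=-}
step 2 deliver 1→2: 2={foll,b=6,log=-}
step 3 deliver 2→1: —
step 4 deliver 1→3: 3={foll,b=6,log=-}
step 5 deliver 3→1: 1={lead,b=6,log=-}
step 6 deliver 1→0: 0={foll,b=6,log=-}
step 7 deliver 0→1: —
step 8 propose(1,'q'): —
step 9 deliver 1→3: 3={foll,b=6,log=q}
step 10 deliver 3→1: —
step 11 deliver 1→4: 4={foll,b=6,log=-}
step 12 deliver 4→1: —
step 13 timeout(0): 0={cand,b=10,log=-}
step 14 deliver 0→2: 2={foll,b=10,log=-}
step 15 deliver 2→0: —
step 16 deliver 0→1: 1={foll,b=10,log=-}

6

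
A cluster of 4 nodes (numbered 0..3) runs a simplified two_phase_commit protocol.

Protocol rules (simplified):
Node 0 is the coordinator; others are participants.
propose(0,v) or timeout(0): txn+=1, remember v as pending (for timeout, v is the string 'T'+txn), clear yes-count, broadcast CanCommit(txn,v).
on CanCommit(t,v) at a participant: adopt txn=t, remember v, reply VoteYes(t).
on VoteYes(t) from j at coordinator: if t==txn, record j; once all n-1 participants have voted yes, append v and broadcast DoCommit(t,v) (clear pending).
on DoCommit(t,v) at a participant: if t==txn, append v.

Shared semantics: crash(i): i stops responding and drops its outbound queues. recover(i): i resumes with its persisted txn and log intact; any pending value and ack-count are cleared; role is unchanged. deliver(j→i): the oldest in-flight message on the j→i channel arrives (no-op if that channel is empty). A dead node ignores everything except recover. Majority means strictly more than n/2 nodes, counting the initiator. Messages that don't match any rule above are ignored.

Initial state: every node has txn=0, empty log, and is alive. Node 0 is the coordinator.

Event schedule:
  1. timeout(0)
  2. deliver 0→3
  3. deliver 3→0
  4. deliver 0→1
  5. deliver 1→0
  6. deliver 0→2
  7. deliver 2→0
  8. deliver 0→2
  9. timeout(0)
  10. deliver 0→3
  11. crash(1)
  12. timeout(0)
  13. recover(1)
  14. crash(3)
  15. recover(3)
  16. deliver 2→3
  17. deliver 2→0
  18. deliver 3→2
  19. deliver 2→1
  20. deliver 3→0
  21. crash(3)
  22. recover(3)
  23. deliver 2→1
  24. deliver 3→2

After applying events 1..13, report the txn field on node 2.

1. timeout(0):  <0:coor t1 ->
2. deliver 0→3:  <3:part t1 ->
3. deliver 3→0:  nop
4. deliver 0→1:  <1:part t1 ->
5. deliver 1→0:  nop
6. deliver 0→2:  <2:part t1 ->
7. deliver 2→0:  <0:coor t1 T1>
8. deliver 0→2:  <2:part t1 T1>
9. timeout(0):  <0:coor t2 T1>
10. deliver 0→3:  <3:part t1 T1>
11. crash(1):  <1:✗part t1 ->
12. timeout(0):  <0:coor t3 T1>
13. recover(1):  <1:part t1 ->

1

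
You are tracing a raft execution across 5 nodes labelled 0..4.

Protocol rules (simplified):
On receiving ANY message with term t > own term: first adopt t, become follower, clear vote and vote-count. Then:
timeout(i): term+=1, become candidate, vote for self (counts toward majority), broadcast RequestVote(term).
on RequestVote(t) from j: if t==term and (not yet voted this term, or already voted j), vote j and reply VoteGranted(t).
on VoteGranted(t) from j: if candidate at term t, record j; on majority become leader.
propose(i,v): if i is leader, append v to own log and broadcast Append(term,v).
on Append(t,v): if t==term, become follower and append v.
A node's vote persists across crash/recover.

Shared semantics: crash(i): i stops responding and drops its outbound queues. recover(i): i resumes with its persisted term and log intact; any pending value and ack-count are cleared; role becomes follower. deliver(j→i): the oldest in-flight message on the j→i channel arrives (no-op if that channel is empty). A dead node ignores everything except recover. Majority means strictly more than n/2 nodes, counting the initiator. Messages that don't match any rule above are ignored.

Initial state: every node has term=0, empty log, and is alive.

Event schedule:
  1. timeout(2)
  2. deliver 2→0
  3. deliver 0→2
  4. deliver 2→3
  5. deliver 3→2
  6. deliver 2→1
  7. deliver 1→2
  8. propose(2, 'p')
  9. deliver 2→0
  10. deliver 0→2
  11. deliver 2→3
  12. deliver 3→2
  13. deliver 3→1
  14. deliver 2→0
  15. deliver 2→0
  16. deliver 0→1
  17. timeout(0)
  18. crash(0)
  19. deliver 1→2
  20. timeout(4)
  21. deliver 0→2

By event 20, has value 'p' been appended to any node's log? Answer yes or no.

e1 timeout(2): 2[cand,t=1,-]
e2 deliver 2→0: 0[foll,t=1,-]
e3 deliver 0→2: ·
e4 deliver 2→3: 3[foll,t=1,-]
e5 deliver 3→2: 2[lead,t=1,-]
e6 deliver 2→1: 1[foll,t=1,-]
e7 deliver 1→2: ·
e8 propose(2,'p'): 2[lead,t=1,p]
e9 deliver 2→0: 0[foll,t=1,p]
e10 deliver 0→2: ·
e11 deliver 2→3: 3[foll,t=1,p]
e12 deliver 3→2: ·
e13 deliver 3→1: ·
e14 deliver 2→0: ·
e15 deliver 2→0: ·
e16 deliver 0→1: ·
e17 timeout(0): 0[cand,t=2,p]
e18 crash(0): 0[✗cand,t=2,p]
e19 deliver 1→2: ·
e20 timeout(4): 4[cand,t=1,-]

yes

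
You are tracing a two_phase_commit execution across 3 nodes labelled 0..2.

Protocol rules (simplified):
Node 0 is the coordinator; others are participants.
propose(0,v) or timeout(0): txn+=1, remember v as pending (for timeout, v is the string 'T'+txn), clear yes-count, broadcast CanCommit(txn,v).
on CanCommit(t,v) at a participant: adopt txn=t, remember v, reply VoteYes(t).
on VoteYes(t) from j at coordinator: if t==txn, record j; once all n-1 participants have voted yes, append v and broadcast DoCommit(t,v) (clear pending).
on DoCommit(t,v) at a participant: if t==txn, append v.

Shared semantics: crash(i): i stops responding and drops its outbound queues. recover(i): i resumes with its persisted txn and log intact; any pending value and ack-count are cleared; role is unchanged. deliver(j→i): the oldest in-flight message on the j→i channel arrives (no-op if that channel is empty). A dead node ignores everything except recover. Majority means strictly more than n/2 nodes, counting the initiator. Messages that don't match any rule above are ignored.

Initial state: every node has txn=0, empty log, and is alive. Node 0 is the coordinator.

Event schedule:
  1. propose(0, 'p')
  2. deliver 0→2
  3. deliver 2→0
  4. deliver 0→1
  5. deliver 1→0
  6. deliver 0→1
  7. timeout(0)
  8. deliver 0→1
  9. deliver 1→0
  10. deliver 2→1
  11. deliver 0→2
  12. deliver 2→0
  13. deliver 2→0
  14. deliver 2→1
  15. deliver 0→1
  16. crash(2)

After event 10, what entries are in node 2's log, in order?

1. propose(0,'p'):  <0:coor t1 ->
2. deliver 0→2:  <2:part t1 ->
3. deliver 2→0:  nop
4. deliver 0→1:  <1:part t1 ->
5. deliver 1→0:  <0:coor t1 p>
6. deliver 0→1:  <1:part t1 p>
7. timeout(0):  <0:coor t2 p>
8. deliver 0→1:  <1:part t2 p>
9. deliver 1→0:  nop
10. deliver 2→1:  nop

empty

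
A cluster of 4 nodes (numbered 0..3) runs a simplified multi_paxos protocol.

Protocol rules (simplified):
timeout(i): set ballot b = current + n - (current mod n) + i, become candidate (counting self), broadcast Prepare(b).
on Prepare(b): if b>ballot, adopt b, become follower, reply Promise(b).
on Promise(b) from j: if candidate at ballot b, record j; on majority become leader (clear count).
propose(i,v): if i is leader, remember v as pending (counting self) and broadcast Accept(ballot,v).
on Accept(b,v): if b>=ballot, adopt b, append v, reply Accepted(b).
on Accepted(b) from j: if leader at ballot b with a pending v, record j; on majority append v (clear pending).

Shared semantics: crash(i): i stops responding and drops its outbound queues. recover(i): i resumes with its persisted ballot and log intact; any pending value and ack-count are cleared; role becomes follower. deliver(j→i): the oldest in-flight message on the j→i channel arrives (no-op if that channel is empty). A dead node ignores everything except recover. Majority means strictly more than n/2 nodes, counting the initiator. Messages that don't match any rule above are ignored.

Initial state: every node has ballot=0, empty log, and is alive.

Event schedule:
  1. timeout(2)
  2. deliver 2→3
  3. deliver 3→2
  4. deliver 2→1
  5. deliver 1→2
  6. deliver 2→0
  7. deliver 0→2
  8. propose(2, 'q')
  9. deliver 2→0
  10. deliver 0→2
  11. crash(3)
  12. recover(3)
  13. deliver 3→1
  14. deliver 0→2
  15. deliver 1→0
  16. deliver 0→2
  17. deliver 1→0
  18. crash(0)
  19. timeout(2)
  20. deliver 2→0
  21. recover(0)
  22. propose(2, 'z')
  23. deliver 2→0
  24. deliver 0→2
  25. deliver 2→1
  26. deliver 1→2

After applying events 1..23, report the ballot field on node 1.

after 1 — timeout(2): n2:cand/b6/[-]
after 2 — deliver 2→3: n3:foll/b6/[-]
after 3 — deliver 3→2: ·
after 4 — deliver 2→1: n1:foll/b6/[-]
after 5 — deliver 1→2: n2:lead/b6/[-]
after 6 — deliver 2→0: n0:foll/b6/[-]
after 7 — deliver 0→2: ·
after 8 — propose(2,'q'): ·
after 9 — deliver 2→0: n0:foll/b6/[q]
after 10 — deliver 0→2: ·
after 11 — crash(3): n3:✗foll/b6/[-]
after 12 — recover(3): n3:foll/b6/[-]
after 13 — deliver 3→1: ·
after 14 — deliver 0→2: ·
after 15 — deliver 1→0: ·
after 16 — deliver 0→2: ·
after 17 — deliver 1→0: ·
after 18 — crash(0): n0:✗foll/b6/[q]
after 19 — timeout(2): n2:cand/b10/[-]
after 20 — deliver 2→0: ·
after 21 — recover(0): n0:foll/b6/[q]
after 22 — propose(2,'z'): ·
after 23 — deliver 2→0: n0:foll/b10/[q]

6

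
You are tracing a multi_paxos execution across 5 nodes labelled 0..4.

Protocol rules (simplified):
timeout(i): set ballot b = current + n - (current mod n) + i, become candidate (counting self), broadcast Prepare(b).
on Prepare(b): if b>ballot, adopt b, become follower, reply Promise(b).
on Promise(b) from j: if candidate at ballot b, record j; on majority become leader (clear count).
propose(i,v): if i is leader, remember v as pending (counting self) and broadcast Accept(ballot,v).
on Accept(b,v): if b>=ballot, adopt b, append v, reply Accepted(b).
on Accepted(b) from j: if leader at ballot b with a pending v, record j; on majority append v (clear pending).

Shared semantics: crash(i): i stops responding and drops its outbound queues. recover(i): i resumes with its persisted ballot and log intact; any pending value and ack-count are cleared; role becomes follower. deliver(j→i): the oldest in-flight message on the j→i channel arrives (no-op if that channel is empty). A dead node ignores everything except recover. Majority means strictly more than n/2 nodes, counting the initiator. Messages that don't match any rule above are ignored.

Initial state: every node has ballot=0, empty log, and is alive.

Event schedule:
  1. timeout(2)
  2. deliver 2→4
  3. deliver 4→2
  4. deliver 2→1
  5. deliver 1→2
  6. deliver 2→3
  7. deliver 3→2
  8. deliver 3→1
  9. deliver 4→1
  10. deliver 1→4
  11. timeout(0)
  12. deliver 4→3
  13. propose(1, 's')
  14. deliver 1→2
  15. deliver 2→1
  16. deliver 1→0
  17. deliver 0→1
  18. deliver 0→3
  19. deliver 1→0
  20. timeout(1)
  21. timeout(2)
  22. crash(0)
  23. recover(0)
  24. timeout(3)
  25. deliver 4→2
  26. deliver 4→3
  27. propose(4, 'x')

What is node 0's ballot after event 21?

1. timeout(2):  <2:cand b7 ->
2. deliver 2→4:  <4:foll b7 ->
3. deliver 4→2:  nop
4. deliver 2→1:  <1:foll b7 ->
5. deliver 1→2:  <2:lead b7 ->
6. deliver 2→3:  <3:foll b7 ->
7. deliver 3→2:  nop
8. deliver 3→1:  nop
9. deliver 4→1:  nop
10. deliver 1→4:  nop
11. timeout(0):  <0:cand b5 ->
12. deliver 4→3:  nop
13. propose(1,'s'):  nop
14. deliver 1→2:  nop
15. deliver 2→1:  nop
16. deliver 1→0:  nop
17. deliver 0→1:  nop
18. deliver 0→3:  nop
19. deliver 1→0:  nop
20. timeout(1):  <1:cand b11 ->
21. timeout(2):  <2:cand b12 ->

5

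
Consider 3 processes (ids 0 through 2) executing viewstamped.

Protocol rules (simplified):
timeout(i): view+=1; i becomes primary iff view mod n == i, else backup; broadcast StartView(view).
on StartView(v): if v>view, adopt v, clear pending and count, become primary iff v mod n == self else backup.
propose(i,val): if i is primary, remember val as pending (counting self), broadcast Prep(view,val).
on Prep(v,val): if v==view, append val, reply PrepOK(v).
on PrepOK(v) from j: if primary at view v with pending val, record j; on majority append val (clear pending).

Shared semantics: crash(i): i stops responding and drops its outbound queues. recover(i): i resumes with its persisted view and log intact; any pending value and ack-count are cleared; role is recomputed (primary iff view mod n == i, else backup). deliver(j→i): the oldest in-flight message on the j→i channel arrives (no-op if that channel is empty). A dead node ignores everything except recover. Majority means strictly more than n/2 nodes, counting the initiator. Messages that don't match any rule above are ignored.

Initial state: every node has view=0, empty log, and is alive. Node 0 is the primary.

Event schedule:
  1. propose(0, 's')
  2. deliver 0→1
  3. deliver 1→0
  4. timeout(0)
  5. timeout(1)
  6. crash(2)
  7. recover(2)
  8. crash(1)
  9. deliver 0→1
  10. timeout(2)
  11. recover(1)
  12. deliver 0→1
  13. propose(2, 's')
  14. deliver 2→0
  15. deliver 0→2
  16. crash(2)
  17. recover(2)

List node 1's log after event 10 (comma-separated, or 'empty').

s

1. propose(0,'s'):  nop
2. deliver 0→1:  <1:back v0 s>
3. deliver 1→0:  <0:prim v0 s>
4. timeout(0):  <0:back v1 s>
5. timeout(1):  <1:prim v1 s>
6. crash(2):  <2:✗back v0 ->
7. recover(2):  <2:back v0 ->
8. crash(1):  <1:✗prim v1 s>
9. deliver 0→1:  nop
10. timeout(2):  <2:back v1 ->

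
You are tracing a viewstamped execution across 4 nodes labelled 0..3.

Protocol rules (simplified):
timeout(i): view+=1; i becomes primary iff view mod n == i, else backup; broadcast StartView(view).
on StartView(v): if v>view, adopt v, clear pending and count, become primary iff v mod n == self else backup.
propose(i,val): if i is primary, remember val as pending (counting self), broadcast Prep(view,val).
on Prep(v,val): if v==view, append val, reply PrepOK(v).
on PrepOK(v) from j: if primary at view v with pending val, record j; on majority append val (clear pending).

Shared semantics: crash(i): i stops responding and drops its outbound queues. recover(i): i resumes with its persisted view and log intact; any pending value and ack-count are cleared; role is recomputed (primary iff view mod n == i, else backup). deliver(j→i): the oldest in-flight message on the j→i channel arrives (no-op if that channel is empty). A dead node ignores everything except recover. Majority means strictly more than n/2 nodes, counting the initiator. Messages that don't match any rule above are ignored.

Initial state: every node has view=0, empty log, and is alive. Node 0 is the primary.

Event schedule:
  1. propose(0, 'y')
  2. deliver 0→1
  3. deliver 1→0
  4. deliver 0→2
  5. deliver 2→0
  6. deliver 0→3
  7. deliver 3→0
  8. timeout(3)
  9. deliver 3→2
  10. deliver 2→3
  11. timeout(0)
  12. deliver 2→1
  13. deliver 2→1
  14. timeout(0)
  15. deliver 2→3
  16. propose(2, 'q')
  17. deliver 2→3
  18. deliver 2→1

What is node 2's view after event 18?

1

step 1 propose(0,'y'): —
step 2 deliver 0→1: 1={back,v=0,log=y}
step 3 deliver 1→0: —
step 4 deliver 0→2: 2={back,v=0,log=y}
step 5 deliver 2→0: 0={prim,v=0,log=y}
step 6 deliver 0→3: 3={back,v=0,log=y}
step 7 deliver 3→0: —
step 8 timeout(3): 3={back,v=1,log=y}
step 9 deliver 3→2: 2={back,v=1,log=y}
step 10 deliver 2→3: —
step 11 timeout(0): 0={back,v=1,log=y}
step 12 deliver 2→1: —
step 13 deliver 2→1: —
step 14 timeout(0): 0={back,v=2,log=y}
step 15 deliver 2→3: —
step 16 propose(2,'q'): —
step 17 deliver 2→3: —
step 18 deliver 2→1: —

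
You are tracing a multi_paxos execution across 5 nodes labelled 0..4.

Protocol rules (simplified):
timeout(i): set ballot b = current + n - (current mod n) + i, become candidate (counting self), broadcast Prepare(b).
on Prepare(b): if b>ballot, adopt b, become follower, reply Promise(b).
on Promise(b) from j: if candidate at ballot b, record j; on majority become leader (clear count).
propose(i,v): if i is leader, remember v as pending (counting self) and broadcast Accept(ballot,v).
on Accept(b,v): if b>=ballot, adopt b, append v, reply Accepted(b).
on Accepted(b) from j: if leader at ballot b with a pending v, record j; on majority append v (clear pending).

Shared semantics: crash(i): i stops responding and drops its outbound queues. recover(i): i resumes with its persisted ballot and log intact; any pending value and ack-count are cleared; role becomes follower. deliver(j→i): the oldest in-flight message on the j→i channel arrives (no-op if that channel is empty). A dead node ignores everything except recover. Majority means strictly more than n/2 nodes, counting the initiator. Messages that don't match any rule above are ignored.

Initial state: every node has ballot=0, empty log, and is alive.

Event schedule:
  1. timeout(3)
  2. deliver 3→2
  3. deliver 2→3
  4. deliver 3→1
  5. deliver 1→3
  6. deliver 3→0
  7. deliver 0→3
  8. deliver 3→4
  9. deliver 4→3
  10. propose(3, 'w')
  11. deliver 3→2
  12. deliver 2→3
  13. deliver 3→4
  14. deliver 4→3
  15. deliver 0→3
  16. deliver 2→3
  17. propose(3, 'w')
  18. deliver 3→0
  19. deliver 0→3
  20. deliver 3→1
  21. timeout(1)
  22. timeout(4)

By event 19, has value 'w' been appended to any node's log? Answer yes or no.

yes

1. timeout(3):  <3:cand b8 ->
2. deliver 3→2:  <2:foll b8 ->
3. deliver 2→3:  nop
4. deliver 3→1:  <1:foll b8 ->
5. deliver 1→3:  <3:lead b8 ->
6. deliver 3→0:  <0:foll b8 ->
7. deliver 0→3:  nop
8. deliver 3→4:  <4:foll b8 ->
9. deliver 4→3:  nop
10. propose(3,'w'):  nop
11. deliver 3→2:  <2:foll b8 w>
12. deliver 2→3:  nop
13. deliver 3→4:  <4:foll b8 w>
14. deliver 4→3:  <3:lead b8 w>
15. deliver 0→3:  nop
16. deliver 2→3:  nop
17. propose(3,'w'):  nop
18. deliver 3→0:  <0:foll b8 w>
19. deliver 0→3:  nop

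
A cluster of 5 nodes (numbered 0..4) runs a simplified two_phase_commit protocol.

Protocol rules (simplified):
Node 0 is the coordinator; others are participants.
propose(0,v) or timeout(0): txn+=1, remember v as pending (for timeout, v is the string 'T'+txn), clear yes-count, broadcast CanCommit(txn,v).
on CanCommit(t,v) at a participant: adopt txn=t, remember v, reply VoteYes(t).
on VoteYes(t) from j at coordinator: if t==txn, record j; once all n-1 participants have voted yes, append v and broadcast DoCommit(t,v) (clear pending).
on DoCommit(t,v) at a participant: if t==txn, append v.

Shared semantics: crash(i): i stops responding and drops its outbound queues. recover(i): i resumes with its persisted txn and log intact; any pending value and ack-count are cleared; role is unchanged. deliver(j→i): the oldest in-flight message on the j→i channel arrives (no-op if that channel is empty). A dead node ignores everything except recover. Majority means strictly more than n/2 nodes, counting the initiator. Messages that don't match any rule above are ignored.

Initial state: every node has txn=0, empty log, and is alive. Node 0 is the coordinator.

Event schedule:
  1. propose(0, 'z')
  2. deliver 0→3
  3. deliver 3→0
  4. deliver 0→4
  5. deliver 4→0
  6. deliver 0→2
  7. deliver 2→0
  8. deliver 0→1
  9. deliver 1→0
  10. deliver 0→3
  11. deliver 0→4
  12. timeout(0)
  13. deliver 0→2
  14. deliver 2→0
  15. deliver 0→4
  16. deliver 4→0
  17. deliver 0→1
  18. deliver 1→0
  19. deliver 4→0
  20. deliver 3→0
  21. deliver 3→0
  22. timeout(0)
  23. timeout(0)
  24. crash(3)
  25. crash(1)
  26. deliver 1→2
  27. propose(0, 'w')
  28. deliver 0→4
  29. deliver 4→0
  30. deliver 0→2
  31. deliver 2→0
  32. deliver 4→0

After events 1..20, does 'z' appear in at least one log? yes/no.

1. propose(0,'z'):  <0:coor t1 ->
2. deliver 0→3:  <3:part t1 ->
3. deliver 3→0:  nop
4. deliver 0→4:  <4:part t1 ->
5. deliver 4→0:  nop
6. deliver 0→2:  <2:part t1 ->
7. deliver 2→0:  nop
8. deliver 0→1:  <1:part t1 ->
9. deliver 1→0:  <0:coor t1 z>
10. deliver 0→3:  <3:part t1 z>
11. deliver 0→4:  <4:part t1 z>
12. timeout(0):  <0:coor t2 z>
13. deliver 0→2:  <2:part t1 z>
14. deliver 2→0:  nop
15. deliver 0→4:  <4:part t2 z>
16. deliver 4→0:  nop
17. deliver 0→1:  <1:part t1 z>
18. deliver 1→0:  nop
19. deliver 4→0:  nop
20. deliver 3→0:  nop

yes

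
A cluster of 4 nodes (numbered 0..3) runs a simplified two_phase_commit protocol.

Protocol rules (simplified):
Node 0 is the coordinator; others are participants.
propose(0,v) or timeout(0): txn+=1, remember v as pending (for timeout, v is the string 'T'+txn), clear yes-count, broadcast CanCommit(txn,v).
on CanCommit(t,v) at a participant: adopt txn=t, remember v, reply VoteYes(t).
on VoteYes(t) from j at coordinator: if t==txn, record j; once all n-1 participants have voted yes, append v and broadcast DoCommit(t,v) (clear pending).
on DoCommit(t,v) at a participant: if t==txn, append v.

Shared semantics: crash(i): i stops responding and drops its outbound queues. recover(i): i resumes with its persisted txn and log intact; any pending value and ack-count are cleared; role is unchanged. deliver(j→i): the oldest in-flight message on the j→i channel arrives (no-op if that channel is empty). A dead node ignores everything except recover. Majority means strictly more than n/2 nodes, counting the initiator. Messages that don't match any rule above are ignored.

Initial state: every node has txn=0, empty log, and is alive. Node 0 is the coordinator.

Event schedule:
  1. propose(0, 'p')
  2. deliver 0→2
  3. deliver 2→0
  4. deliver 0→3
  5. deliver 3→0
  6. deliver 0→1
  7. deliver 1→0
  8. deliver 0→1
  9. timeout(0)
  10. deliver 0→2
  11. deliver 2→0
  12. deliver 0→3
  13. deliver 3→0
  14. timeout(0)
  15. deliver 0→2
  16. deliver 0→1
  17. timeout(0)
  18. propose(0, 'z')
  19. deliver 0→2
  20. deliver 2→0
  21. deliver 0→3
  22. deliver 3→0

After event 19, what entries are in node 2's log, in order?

p

1. propose(0,'p'):  <0:coor t1 ->
2. deliver 0→2:  <2:part t1 ->
3. deliver 2→0:  nop
4. deliver 0→3:  <3:part t1 ->
5. deliver 3→0:  nop
6. deliver 0→1:  <1:part t1 ->
7. deliver 1→0:  <0:coor t1 p>
8. deliver 0→1:  <1:part t1 p>
9. timeout(0):  <0:coor t2 p>
10. deliver 0→2:  <2:part t1 p>
11. deliver 2→0:  nop
12. deliver 0→3:  <3:part t1 p>
13. deliver 3→0:  nop
14. timeout(0):  <0:coor t3 p>
15. deliver 0→2:  <2:part t2 p>
16. deliver 0→1:  <1:part t2 p>
17. timeout(0):  <0:coor t4 p>
18. propose(0,'z'):  <0:coor t5 p>
19. deliver 0→2:  <2:part t3 p>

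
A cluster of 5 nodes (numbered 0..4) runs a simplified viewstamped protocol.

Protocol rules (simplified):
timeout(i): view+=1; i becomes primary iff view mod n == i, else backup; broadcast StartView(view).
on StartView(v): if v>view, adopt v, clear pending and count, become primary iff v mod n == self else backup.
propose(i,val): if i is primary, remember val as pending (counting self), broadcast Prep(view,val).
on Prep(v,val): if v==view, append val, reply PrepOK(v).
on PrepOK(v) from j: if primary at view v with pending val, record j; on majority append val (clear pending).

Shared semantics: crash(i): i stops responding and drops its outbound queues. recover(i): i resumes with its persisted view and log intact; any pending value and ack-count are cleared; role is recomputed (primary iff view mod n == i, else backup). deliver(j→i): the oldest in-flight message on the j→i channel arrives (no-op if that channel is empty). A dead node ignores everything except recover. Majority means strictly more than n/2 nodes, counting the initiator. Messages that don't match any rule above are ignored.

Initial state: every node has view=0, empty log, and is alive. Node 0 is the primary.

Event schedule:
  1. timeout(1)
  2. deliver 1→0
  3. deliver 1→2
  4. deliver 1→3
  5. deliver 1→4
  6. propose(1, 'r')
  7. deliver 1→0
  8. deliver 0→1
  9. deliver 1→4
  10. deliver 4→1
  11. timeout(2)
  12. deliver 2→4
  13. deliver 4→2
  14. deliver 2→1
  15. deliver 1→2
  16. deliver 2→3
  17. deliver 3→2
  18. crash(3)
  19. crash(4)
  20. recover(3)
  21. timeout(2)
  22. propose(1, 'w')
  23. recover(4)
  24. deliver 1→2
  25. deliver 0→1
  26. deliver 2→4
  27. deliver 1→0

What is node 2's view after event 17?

after 1 — timeout(1): n1:prim/v1/[-]
after 2 — deliver 1→0: n0:back/v1/[-]
after 3 — deliver 1→2: n2:back/v1/[-]
after 4 — deliver 1→3: n3:back/v1/[-]
after 5 — deliver 1→4: n4:back/v1/[-]
after 6 — propose(1,'r'): ·
after 7 — deliver 1→0: n0:back/v1/[r]
after 8 — deliver 0→1: ·
after 9 — deliver 1→4: n4:back/v1/[r]
after 10 — deliver 4→1: n1:prim/v1/[r]
after 11 — timeout(2): n2:prim/v2/[-]
after 12 — deliver 2→4: n4:back/v2/[r]
after 13 — deliver 4→2: ·
after 14 — deliver 2→1: n1:back/v2/[r]
after 15 — deliver 1→2: ·
after 16 — deliver 2→3: n3:back/v2/[-]
after 17 — deliver 3→2: ·

2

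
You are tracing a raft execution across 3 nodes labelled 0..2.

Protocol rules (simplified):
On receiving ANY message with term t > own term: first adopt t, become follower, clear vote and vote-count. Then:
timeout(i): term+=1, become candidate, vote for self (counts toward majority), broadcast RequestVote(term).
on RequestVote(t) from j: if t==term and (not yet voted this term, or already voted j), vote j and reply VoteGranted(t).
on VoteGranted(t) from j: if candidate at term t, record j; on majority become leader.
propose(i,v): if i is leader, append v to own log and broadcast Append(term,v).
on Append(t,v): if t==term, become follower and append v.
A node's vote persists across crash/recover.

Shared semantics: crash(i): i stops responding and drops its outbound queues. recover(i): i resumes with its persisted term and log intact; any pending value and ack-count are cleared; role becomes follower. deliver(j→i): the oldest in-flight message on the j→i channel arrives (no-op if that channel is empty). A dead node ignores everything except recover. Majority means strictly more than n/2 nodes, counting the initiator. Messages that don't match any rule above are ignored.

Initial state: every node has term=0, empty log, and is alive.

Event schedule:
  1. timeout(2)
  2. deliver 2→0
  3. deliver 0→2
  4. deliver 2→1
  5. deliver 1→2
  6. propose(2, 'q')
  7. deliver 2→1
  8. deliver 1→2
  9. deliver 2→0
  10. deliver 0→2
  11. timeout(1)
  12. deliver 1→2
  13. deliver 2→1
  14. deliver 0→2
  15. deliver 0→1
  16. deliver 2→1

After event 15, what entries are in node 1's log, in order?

q

after 1 — timeout(2): n2:cand/t1/[-]
after 2 — deliver 2→0: n0:foll/t1/[-]
after 3 — deliver 0→2: n2:lead/t1/[-]
after 4 — deliver 2→1: n1:foll/t1/[-]
after 5 — deliver 1→2: ·
after 6 — propose(2,'q'): n2:lead/t1/[q]
after 7 — deliver 2→1: n1:foll/t1/[q]
after 8 — deliver 1→2: ·
after 9 — deliver 2→0: n0:foll/t1/[q]
after 10 — deliver 0→2: ·
after 11 — timeout(1): n1:cand/t2/[q]
after 12 — deliver 1→2: n2:foll/t2/[q]
after 13 — deliver 2→1: n1:lead/t2/[q]
after 14 — deliver 0→2: ·
after 15 — deliver 0→1: ·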